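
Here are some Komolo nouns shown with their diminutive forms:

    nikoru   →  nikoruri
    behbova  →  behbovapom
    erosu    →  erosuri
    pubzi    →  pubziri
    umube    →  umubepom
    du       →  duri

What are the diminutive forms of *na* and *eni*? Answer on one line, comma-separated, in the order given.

napom, eniri

The alternation tracks the last vowel of the stem — -ri when the last vowel of the stem is a high vowel (*nikoru*, *erosu*, *pubzi*, *du*); -pom when the last vowel of the stem is a non-high vowel (*behbova*, *umube*).
Since the last vowel of *na* is /a/ (a non-high vowel), it takes -pom, giving *napom*.
The last vowel of *eni* is /i/, which is a high vowel, so the suffix is -ri, giving *eniri*.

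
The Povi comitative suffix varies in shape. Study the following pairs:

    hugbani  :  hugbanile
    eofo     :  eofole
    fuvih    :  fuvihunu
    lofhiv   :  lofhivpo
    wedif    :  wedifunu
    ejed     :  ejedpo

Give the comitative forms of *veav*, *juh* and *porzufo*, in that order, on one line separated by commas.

veavpo, juhunu, porzufole

The suffix is conditioned by the final sound: -unu when the stem ends in a voiceless consonant (*fuvih*, *wedif*); -po when the stem ends in a voiced consonant (*lofhiv*, *ejed*); -le when the stem ends in a vowel (*hugbani*, *eofo*).
The final sound of *veav* is /v/, which is a voiced consonant, so the suffix is -po, giving *veavpo*.
The final sound of *juh* is /h/, which is a voiceless consonant, so the suffix is -unu, giving *juhunu*.
Since the final sound of *porzufo* is /o/ (a vowel), it takes -le, giving *porzufole*.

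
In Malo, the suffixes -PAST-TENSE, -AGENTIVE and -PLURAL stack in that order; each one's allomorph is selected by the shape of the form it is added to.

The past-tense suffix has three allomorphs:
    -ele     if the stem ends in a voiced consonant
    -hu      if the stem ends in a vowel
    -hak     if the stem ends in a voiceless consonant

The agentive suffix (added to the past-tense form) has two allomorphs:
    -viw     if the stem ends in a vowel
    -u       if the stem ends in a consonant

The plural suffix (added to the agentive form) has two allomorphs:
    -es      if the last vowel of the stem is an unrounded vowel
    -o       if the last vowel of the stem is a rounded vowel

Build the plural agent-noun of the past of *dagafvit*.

dagafvithakuo

Since the final sound of *dagafvit* is /t/ (a voiceless consonant), it takes -hak, giving *dagafvithak*.
The past-tense form *dagafvithak*: final sound = /k/, a consonant → -u → *dagafvithaku*.
Since the last vowel of the agentive form *dagafvithaku* is /u/ (a rounded vowel), it takes -o, giving *dagafvithakuo*.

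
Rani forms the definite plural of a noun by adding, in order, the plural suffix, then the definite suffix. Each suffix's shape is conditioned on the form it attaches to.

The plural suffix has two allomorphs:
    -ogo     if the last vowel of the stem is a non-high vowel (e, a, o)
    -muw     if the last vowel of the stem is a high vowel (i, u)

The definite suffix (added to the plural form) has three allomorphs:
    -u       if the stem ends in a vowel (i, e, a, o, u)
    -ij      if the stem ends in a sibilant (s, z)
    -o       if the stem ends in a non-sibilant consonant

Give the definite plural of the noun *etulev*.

The last vowel of *etulev* is /e/, which is a non-high vowel, so the plural suffix is -ogo, giving *etulevogo*.
The plural form *etulevogo* — final sound /o/ (a vowel) → -u → *etulevogou*.

etulevogou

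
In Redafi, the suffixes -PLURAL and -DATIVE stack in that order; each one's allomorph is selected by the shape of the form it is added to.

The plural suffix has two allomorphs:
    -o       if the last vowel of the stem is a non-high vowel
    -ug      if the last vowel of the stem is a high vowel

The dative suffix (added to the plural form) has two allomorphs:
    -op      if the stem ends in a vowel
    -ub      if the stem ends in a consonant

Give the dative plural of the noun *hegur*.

hegurugub

The last vowel of *hegur* is /u/, which is a high vowel, so the plural suffix is -ug, giving *hegurug*.
The plural form *hegurug* — final sound /g/ (a consonant) → -ub → *hegurugub*.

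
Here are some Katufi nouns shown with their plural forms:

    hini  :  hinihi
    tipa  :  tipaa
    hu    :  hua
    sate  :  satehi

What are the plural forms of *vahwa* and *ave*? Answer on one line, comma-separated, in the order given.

Looking at the last vowel of each stem: -hi when the last vowel of the stem is a front vowel (*hini*, *sate*); -a when the last vowel of the stem is a back vowel (*tipa*, *hu*).
*vahwa*: last vowel = /a/, a back vowel → -a → *vahwaa*.
The last vowel of *ave* is /e/, which is a front vowel, so the suffix is -hi, giving *avehi*.

vahwaa, avehi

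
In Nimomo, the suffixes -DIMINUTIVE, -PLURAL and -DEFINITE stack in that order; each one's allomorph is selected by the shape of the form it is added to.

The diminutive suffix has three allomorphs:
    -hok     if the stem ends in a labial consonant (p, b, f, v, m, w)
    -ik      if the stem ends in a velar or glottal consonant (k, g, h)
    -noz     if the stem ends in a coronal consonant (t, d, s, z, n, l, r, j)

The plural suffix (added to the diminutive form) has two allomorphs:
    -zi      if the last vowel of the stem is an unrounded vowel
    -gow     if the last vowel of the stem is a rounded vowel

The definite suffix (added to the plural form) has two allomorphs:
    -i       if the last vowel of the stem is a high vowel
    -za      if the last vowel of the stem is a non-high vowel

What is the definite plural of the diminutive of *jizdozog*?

The final consonant of *jizdozog* is /g/, which is velar/glottal, so the diminutive suffix is -ik, giving *jizdozogik*.
The diminutive form *jizdozogik*: last vowel = /i/, an unrounded vowel → -zi → *jizdozogikzi*.
The plural form *jizdozogikzi* — last vowel /i/ (a high vowel) → -i → *jizdozogikzii*.

jizdozogikzii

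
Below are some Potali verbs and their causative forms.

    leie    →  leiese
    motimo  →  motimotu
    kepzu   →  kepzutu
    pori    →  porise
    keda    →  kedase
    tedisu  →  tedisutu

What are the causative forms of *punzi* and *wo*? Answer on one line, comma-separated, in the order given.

punzise, wotu

The alternation tracks the last vowel of the stem — -tu when the last vowel of the stem is a rounded vowel (*motimo*, *kepzu*, *tedisu*); -se when the last vowel of the stem is an unrounded vowel (*leie*, *pori*, *keda*).
*punzi*: last vowel = /i/, an unrounded vowel → -se → *punzise*.
*wo* — last vowel /o/ (a rounded vowel) → -tu → *wotu*.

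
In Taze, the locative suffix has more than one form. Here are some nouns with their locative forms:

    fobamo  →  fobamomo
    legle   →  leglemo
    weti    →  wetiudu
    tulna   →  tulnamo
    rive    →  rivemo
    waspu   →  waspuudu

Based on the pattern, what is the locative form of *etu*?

etuudu

Looking at the last vowel of each stem: -udu when the last vowel of the stem is a high vowel (*weti*, *waspu*); -mo when the last vowel of the stem is a non-high vowel (*fobamo*, *legle*, *tulna*, *rive*).
*etu* — last vowel /u/ (a high vowel) → -udu → *etuudu*.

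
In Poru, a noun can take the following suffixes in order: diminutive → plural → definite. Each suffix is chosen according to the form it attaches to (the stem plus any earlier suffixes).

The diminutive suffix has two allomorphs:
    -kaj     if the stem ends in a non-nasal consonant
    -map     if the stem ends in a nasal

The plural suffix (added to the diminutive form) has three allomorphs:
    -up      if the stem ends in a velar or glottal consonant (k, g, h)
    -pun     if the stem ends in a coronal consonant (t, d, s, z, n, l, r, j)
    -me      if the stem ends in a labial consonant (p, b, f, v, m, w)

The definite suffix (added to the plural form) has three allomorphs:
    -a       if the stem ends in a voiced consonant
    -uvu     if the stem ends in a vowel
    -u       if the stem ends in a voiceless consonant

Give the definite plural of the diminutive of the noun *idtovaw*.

Since the final consonant of *idtovaw* is /w/ (non-nasal), it takes -kaj, giving *idtovawkaj*.
The diminutive form *idtovawkaj*: final consonant = /j/, coronal → -pun → *idtovawkajpun*.
The plural form *idtovawkajpun* — final sound /n/ (a voiced consonant) → -a → *idtovawkajpuna*.

idtovawkajpuna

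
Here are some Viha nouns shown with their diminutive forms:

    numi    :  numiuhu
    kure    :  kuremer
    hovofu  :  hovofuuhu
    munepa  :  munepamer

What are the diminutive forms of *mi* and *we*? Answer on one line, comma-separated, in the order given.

miuhu, wemer

The pattern is height harmony: -uhu when the last vowel of the stem is a high vowel (*numi*, *hovofu*); -mer when the last vowel of the stem is a non-high vowel (*kure*, *munepa*).
The last vowel of *mi* is /i/, which is a high vowel, so the suffix is -uhu, giving *miuhu*.
*we* — last vowel /e/ (a non-high vowel) → -mer → *wemer*.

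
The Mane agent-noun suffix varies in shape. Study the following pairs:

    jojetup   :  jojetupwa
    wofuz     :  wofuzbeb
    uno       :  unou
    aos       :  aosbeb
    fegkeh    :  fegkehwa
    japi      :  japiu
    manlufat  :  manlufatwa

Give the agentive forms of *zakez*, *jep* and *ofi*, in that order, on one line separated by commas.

zakezbeb, jepwa, ofiu

Looking at the final sound of each stem: -beb when the stem ends in a sibilant (*wofuz*, *aos*); -wa when the stem ends in a non-sibilant consonant (*jojetup*, *fegkeh*, *manlufat*); -u when the stem ends in a vowel (*uno*, *japi*).
Since the final sound of *zakez* is /z/ (a sibilant), it takes -beb, giving *zakezbeb*.
*jep* — final sound /p/ (a non-sibilant consonant) → -wa → *jepwa*.
*ofi*: final sound = /i/, a vowel → -u → *ofiu*.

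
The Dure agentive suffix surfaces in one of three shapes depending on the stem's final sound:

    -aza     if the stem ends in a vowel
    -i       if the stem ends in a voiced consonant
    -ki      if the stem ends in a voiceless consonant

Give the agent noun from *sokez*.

*sokez* — final sound /z/ (a voiced consonant) → -i → *sokezi*.

sokezi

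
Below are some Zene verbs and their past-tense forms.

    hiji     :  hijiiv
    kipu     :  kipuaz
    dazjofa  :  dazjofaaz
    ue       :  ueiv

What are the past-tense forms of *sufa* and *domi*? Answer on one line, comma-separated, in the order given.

The pattern is front/back vowel harmony: -iv when the last vowel of the stem is a front vowel (*hiji*, *ue*); -az when the last vowel of the stem is a back vowel (*kipu*, *dazjofa*).
Since the last vowel of *sufa* is /a/ (a back vowel), it takes -az, giving *sufaaz*.
*domi*: last vowel = /i/, a front vowel → -iv → *domiiv*.

sufaaz, domiiv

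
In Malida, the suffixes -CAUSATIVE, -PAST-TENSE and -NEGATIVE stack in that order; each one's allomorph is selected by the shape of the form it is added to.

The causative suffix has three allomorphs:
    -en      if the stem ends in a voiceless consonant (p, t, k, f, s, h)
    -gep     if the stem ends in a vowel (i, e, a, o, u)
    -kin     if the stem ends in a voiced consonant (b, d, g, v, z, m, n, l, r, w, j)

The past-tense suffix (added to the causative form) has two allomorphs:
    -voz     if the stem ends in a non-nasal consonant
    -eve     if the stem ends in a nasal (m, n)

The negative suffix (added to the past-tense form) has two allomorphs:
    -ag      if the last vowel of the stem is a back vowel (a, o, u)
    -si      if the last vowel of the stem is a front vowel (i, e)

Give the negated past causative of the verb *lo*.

*lo*: final sound = /o/, a vowel → -gep → *logep*.
Since the final consonant of the causative form *logep* is /p/ (non-nasal), it takes -voz, giving *logepvoz*.
The past-tense form *logepvoz*: last vowel = /o/, a back vowel → -ag → *logepvozag*.

logepvozag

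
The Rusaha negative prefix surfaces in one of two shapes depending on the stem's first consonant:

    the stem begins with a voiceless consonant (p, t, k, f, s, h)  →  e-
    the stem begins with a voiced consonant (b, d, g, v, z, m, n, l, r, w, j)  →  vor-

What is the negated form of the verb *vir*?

vorvir

*vir*: first consonant = /v/, voiced → vor- → *vorvir*.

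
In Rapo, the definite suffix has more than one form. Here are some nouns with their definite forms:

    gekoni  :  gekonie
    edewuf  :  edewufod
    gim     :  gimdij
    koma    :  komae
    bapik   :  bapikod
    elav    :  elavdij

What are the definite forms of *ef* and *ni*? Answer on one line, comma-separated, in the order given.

Looking at the final sound of each stem: -od when the stem ends in a voiceless consonant (*edewuf*, *bapik*); -dij when the stem ends in a voiced consonant (*gim*, *elav*); -e when the stem ends in a vowel (*gekoni*, *koma*).
Since the final sound of *ef* is /f/ (a voiceless consonant), it takes -od, giving *efod*.
*ni* — final sound /i/ (a vowel) → -e → *nie*.

efod, nie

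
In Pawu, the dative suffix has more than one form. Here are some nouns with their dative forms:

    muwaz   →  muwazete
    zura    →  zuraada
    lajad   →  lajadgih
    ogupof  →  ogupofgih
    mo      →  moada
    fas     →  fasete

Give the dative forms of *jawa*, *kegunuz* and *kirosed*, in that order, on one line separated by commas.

jawaada, kegunuzete, kirosedgih

Looking at the final sound of each stem: -ete when the stem ends in a sibilant (*muwaz*, *fas*); -gih when the stem ends in a non-sibilant consonant (*lajad*, *ogupof*); -ada when the stem ends in a vowel (*zura*, *mo*).
*jawa*: final sound = /a/, a vowel → -ada → *jawaada*.
Since the final sound of *kegunuz* is /z/ (a sibilant), it takes -ete, giving *kegunuzete*.
The final sound of *kirosed* is /d/, which is a non-sibilant consonant, so the suffix is -gih, giving *kirosedgih*.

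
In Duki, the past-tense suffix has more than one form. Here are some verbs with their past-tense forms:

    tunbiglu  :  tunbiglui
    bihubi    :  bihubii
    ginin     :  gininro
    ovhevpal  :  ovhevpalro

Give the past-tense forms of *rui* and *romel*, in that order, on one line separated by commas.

Looking at the final sound of each stem: -ro when the stem ends in a consonant (*ginin*, *ovhevpal*); -i when the stem ends in a vowel (*tunbiglu*, *bihubi*).
*rui* — final sound /i/ (a vowel) → -i → *ruii*.
*romel* — final sound /l/ (a consonant) → -ro → *romelro*.

ruii, romelro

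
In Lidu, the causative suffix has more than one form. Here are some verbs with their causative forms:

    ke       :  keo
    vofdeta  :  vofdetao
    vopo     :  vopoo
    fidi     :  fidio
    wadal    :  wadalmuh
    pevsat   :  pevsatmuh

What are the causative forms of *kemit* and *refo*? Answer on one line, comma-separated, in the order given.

kemitmuh, refoo

The alternation tracks the final sound of the stem — -muh when the stem ends in a consonant (*wadal*, *pevsat*); -o when the stem ends in a vowel (*ke*, *vofdeta*, *vopo*, *fidi*).
*kemit* — final sound /t/ (a consonant) → -muh → *kemitmuh*.
The final sound of *refo* is /o/, which is a vowel, so the suffix is -o, giving *refoo*.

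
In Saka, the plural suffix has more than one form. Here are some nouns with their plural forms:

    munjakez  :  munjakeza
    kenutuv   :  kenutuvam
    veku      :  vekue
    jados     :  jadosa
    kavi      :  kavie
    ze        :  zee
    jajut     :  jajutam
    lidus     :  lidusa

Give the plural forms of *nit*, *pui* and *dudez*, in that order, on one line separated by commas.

The pattern is sibilance of the final sound: -a when the stem ends in a sibilant (*munjakez*, *jados*, *lidus*); -am when the stem ends in a non-sibilant consonant (*kenutuv*, *jajut*); -e when the stem ends in a vowel (*veku*, *kavi*, *ze*).
Since the final sound of *nit* is /t/ (a non-sibilant consonant), it takes -am, giving *nitam*.
*pui*: final sound = /i/, a vowel → -e → *puie*.
The final sound of *dudez* is /z/, which is a sibilant, so the suffix is -a, giving *dudeza*.

nitam, puie, dudeza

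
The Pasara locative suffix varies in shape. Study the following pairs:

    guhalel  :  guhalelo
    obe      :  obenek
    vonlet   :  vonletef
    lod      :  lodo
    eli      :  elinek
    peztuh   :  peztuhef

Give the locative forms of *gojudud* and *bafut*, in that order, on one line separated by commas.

gojududo, bafutef

The alternation tracks the final sound of the stem — -ef when the stem ends in a voiceless consonant (*vonlet*, *peztuh*); -o when the stem ends in a voiced consonant (*guhalel*, *lod*); -nek when the stem ends in a vowel (*obe*, *eli*).
The final sound of *gojudud* is /d/, which is a voiced consonant, so the suffix is -o, giving *gojududo*.
*bafut*: final sound = /t/, a voiceless consonant → -ef → *bafutef*.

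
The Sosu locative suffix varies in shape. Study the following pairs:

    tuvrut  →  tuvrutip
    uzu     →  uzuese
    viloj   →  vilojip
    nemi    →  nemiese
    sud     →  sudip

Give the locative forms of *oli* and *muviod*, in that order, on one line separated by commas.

Looking at the final sound of each stem: -ip when the stem ends in a consonant (*tuvrut*, *viloj*, *sud*); -ese when the stem ends in a vowel (*uzu*, *nemi*).
*oli* — final sound /i/ (a vowel) → -ese → *oliese*.
*muviod* — final sound /d/ (a consonant) → -ip → *muviodip*.

oliese, muviodip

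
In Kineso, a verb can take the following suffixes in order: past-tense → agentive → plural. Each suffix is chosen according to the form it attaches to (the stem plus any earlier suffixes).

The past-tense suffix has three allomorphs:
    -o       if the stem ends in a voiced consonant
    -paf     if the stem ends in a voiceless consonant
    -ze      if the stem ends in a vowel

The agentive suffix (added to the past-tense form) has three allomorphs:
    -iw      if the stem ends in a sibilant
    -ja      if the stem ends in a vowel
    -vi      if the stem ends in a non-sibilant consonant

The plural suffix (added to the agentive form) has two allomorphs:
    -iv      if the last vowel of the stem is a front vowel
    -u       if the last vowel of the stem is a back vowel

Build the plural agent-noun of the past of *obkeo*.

*obkeo*: final sound = /o/, a vowel → -ze → *obkeoze*.
The final sound of the past-tense form *obkeoze* is /e/, which is a vowel, so the agentive suffix is -ja, giving *obkeozeja*.
The agentive form *obkeozeja*: last vowel = /a/, a back vowel → -u → *obkeozejau*.

obkeozejau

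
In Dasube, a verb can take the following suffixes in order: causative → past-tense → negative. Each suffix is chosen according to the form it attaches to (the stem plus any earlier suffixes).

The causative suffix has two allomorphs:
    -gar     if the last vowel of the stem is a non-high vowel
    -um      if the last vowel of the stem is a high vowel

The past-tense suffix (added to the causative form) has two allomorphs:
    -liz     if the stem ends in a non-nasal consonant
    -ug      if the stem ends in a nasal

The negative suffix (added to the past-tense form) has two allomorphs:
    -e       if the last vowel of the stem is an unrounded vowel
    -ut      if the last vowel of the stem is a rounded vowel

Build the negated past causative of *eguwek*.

*eguwek* — last vowel /e/ (a non-high vowel) → -gar → *eguwekgar*.
Since the final consonant of the causative form *eguwekgar* is /r/ (non-nasal), it takes -liz, giving *eguwekgarliz*.
The past-tense form *eguwekgarliz* — last vowel /i/ (an unrounded vowel) → -e → *eguwekgarlize*.

eguwekgarlize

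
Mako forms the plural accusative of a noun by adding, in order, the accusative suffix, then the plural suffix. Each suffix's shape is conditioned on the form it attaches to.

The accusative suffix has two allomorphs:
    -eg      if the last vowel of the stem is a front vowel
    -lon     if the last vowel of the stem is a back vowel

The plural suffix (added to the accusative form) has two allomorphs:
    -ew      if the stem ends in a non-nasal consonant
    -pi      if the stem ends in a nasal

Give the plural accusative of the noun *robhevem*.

robhevemegew

The last vowel of *robhevem* is /e/, which is a front vowel, so the accusative suffix is -eg, giving *robhevemeg*.
The accusative form *robhevemeg*: final consonant = /g/, non-nasal → -ew → *robhevemegew*.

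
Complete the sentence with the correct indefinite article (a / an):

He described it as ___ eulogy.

The indefinite article is chosen by the initial *sound* of the following word, not its spelling.
*eulogy* begins with the sound /juː/ (eu pronounced /juː/) — a consonant sound.
So the article is *a*: He described it as a eulogy.

a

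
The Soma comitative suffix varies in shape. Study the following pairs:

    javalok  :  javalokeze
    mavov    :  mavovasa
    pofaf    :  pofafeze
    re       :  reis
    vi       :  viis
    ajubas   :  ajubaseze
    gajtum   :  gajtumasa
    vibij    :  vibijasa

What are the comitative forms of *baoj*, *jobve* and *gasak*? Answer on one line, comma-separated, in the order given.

The suffix is conditioned by the final sound: -eze when the stem ends in a voiceless consonant (*javalok*, *pofaf*, *ajubas*); -asa when the stem ends in a voiced consonant (*mavov*, *gajtum*, *vibij*); -is when the stem ends in a vowel (*re*, *vi*).
The final sound of *baoj* is /j/, which is a voiced consonant, so the suffix is -asa, giving *baojasa*.
The final sound of *jobve* is /e/, which is a vowel, so the suffix is -is, giving *jobveis*.
Since the final sound of *gasak* is /k/ (a voiceless consonant), it takes -eze, giving *gasakeze*.

baojasa, jobveis, gasakeze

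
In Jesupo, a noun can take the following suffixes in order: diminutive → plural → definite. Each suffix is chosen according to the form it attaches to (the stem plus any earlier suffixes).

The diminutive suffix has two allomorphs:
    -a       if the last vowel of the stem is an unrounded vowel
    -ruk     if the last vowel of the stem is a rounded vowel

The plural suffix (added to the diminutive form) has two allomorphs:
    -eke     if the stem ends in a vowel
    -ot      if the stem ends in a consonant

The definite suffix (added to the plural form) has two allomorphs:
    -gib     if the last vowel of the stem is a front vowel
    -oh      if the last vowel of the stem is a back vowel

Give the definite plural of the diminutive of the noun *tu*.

The last vowel of *tu* is /u/, which is a rounded vowel, so the diminutive suffix is -ruk, giving *turuk*.
The final sound of the diminutive form *turuk* is /k/, which is a consonant, so the plural suffix is -ot, giving *turukot*.
The plural form *turukot*: last vowel = /o/, a back vowel → -oh → *turukotoh*.

turukotoh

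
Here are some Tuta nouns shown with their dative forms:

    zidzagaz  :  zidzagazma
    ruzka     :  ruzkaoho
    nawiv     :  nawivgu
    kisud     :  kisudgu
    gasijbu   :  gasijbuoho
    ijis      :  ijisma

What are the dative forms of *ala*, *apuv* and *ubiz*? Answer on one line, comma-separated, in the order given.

alaoho, apuvgu, ubizma

The alternation tracks the final sound of the stem — -ma when the stem ends in a sibilant (*zidzagaz*, *ijis*); -gu when the stem ends in a non-sibilant consonant (*nawiv*, *kisud*); -oho when the stem ends in a vowel (*ruzka*, *gasijbu*).
Since the final sound of *ala* is /a/ (a vowel), it takes -oho, giving *alaoho*.
Since the final sound of *apuv* is /v/ (a non-sibilant consonant), it takes -gu, giving *apuvgu*.
The final sound of *ubiz* is /z/, which is a sibilant, so the suffix is -ma, giving *ubizma*.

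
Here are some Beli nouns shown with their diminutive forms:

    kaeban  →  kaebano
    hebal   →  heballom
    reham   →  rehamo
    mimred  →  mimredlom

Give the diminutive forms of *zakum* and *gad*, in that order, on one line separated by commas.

The alternation tracks the final consonant of the stem — -o when the stem ends in a nasal (*kaeban*, *reham*); -lom when the stem ends in a non-nasal consonant (*hebal*, *mimred*).
Since the final consonant of *zakum* is /m/ (a nasal), it takes -o, giving *zakumo*.
*gad* — final consonant /d/ (non-nasal) → -lom → *gadlom*.

zakumo, gadlom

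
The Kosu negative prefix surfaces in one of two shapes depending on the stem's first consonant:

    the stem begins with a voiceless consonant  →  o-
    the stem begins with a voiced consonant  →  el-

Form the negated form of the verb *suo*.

The first consonant of *suo* is /s/, which is voiceless, so the prefix is o-, giving *osuo*.

osuo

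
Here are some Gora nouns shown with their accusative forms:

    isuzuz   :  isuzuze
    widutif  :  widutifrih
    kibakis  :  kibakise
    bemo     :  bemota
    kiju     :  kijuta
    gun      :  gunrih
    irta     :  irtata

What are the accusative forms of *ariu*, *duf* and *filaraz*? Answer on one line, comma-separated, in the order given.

The alternation tracks the final sound of the stem — -e when the stem ends in a sibilant (*isuzuz*, *kibakis*); -rih when the stem ends in a non-sibilant consonant (*widutif*, *gun*); -ta when the stem ends in a vowel (*bemo*, *kiju*, *irta*).
The final sound of *ariu* is /u/, which is a vowel, so the suffix is -ta, giving *ariuta*.
The final sound of *duf* is /f/, which is a non-sibilant consonant, so the suffix is -rih, giving *dufrih*.
The final sound of *filaraz* is /z/, which is a sibilant, so the suffix is -e, giving *filaraze*.

ariuta, dufrih, filaraze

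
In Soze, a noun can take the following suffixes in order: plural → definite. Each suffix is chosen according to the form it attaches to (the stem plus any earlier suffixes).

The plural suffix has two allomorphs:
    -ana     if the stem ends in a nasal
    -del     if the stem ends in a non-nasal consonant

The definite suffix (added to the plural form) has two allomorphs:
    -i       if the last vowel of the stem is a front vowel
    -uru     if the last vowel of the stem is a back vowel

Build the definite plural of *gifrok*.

gifrokdeli

The final consonant of *gifrok* is /k/, which is non-nasal, so the plural suffix is -del, giving *gifrokdel*.
The plural form *gifrokdel* — last vowel /e/ (a front vowel) → -i → *gifrokdeli*.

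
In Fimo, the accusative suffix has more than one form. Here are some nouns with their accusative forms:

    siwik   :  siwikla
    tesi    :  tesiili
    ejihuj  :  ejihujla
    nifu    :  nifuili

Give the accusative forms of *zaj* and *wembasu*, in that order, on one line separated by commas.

The suffix is conditioned by the final sound: -la when the stem ends in a consonant (*siwik*, *ejihuj*); -ili when the stem ends in a vowel (*tesi*, *nifu*).
*zaj*: final sound = /j/, a consonant → -la → *zajla*.
Since the final sound of *wembasu* is /u/ (a vowel), it takes -ili, giving *wembasuili*.

zajla, wembasuili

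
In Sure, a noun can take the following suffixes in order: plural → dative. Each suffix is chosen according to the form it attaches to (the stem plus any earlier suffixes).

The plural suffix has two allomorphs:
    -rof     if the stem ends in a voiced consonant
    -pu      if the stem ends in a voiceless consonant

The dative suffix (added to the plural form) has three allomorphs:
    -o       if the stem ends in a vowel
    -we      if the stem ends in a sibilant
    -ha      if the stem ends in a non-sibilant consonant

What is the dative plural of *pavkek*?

pavkekpuo

*pavkek*: final consonant = /k/, voiceless → -pu → *pavkekpu*.
Since the final sound of the plural form *pavkekpu* is /u/ (a vowel), it takes -o, giving *pavkekpuo*.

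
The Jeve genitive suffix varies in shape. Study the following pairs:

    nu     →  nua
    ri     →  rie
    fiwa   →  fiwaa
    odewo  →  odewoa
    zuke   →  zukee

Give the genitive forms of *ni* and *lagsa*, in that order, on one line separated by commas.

nie, lagsaa

Looking at the last vowel of each stem: -e when the last vowel of the stem is a front vowel (*ri*, *zuke*); -a when the last vowel of the stem is a back vowel (*nu*, *fiwa*, *odewo*).
Since the last vowel of *ni* is /i/ (a front vowel), it takes -e, giving *nie*.
*lagsa*: last vowel = /a/, a back vowel → -a → *lagsaa*.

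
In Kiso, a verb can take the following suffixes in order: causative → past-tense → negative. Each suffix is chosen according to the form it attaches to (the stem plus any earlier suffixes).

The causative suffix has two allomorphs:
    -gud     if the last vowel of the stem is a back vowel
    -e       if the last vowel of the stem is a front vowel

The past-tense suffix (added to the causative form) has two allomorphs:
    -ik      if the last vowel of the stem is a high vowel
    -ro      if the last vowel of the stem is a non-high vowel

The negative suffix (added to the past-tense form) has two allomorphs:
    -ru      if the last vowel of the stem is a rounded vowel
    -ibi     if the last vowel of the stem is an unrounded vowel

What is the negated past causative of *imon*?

The last vowel of *imon* is /o/, which is a back vowel, so the causative suffix is -gud, giving *imongud*.
The causative form *imongud* — last vowel /u/ (a high vowel) → -ik → *imongudik*.
The last vowel of the past-tense form *imongudik* is /i/, which is an unrounded vowel, so the negative suffix is -ibi, giving *imongudikibi*.

imongudikibi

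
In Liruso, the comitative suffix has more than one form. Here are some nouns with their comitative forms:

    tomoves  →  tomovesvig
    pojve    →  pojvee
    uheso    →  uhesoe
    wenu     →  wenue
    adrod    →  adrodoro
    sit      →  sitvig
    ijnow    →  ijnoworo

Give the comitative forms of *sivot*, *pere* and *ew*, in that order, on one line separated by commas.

sivotvig, peree, eworo

The pattern is voicing of the final sound: -vig when the stem ends in a voiceless consonant (*tomoves*, *sit*); -oro when the stem ends in a voiced consonant (*adrod*, *ijnow*); -e when the stem ends in a vowel (*pojve*, *uheso*, *wenu*).
The final sound of *sivot* is /t/, which is a voiceless consonant, so the suffix is -vig, giving *sivotvig*.
Since the final sound of *pere* is /e/ (a vowel), it takes -e, giving *peree*.
*ew* — final sound /w/ (a voiced consonant) → -oro → *eworo*.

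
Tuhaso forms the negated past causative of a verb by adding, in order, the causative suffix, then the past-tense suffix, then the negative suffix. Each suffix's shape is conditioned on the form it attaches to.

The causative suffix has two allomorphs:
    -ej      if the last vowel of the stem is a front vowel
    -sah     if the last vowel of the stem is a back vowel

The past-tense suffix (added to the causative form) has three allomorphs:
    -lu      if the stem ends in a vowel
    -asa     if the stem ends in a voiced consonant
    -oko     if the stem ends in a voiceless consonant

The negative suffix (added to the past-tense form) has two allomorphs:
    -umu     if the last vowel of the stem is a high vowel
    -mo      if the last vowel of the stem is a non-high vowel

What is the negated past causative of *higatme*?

*higatme* — last vowel /e/ (a front vowel) → -ej → *higatmeej*.
The causative form *higatmeej* — final sound /j/ (a voiced consonant) → -asa → *higatmeejasa*.
The last vowel of the past-tense form *higatmeejasa* is /a/, which is a non-high vowel, so the negative suffix is -mo, giving *higatmeejasamo*.

higatmeejasamo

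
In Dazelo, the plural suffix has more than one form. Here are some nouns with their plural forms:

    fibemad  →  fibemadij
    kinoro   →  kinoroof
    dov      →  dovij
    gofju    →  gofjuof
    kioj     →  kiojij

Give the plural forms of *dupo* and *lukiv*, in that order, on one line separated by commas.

dupoof, lukivij

Looking at the final sound of each stem: -ij when the stem ends in a consonant (*fibemad*, *dov*, *kioj*); -of when the stem ends in a vowel (*kinoro*, *gofju*).
*dupo* — final sound /o/ (a vowel) → -of → *dupoof*.
*lukiv* — final sound /v/ (a consonant) → -ij → *lukivij*.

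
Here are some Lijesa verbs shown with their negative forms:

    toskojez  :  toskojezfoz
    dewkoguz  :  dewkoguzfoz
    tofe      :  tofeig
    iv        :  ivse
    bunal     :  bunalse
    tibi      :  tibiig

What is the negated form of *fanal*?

fanalse

Looking at the final sound of each stem: -foz when the stem ends in a sibilant (*toskojez*, *dewkoguz*); -se when the stem ends in a non-sibilant consonant (*iv*, *bunal*); -ig when the stem ends in a vowel (*tofe*, *tibi*).
The final sound of *fanal* is /l/, which is a non-sibilant consonant, so the suffix is -se, giving *fanalse*.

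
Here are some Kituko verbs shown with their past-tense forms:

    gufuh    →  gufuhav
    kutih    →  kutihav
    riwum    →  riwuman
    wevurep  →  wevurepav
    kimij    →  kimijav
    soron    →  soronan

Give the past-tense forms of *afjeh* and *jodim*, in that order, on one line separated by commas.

afjehav, jodiman

The suffix is conditioned by the final consonant: -an when the stem ends in a nasal (*riwum*, *soron*); -av when the stem ends in a non-nasal consonant (*gufuh*, *kutih*, *wevurep*, *kimij*).
*afjeh* — final consonant /h/ (non-nasal) → -av → *afjehav*.
The final consonant of *jodim* is /m/, which is a nasal, so the suffix is -an, giving *jodiman*.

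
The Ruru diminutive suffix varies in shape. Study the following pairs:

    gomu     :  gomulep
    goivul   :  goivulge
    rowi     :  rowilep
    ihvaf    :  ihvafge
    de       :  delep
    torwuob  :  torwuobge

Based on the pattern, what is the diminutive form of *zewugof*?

The pattern is consonant vs. vowel: -ge when the stem ends in a consonant (*goivul*, *ihvaf*, *torwuob*); -lep when the stem ends in a vowel (*gomu*, *rowi*, *de*).
*zewugof*: final sound = /f/, a consonant → -ge → *zewugofge*.

zewugofge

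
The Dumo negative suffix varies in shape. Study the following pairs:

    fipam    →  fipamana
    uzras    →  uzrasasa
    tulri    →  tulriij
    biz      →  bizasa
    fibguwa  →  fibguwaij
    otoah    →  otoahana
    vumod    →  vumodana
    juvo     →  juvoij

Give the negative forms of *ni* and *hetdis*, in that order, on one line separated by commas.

The pattern is sibilance of the final sound: -asa when the stem ends in a sibilant (*uzras*, *biz*); -ana when the stem ends in a non-sibilant consonant (*fipam*, *otoah*, *vumod*); -ij when the stem ends in a vowel (*tulri*, *fibguwa*, *juvo*).
Since the final sound of *ni* is /i/ (a vowel), it takes -ij, giving *niij*.
*hetdis*: final sound = /s/, a sibilant → -asa → *hetdisasa*.

niij, hetdisasa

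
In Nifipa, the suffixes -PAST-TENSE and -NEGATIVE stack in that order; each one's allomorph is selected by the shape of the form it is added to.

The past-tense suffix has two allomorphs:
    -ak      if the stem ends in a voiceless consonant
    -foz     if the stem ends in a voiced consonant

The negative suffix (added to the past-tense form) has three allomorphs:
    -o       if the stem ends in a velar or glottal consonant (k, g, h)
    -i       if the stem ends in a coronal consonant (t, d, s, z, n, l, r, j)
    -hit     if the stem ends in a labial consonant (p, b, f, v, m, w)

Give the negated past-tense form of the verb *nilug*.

nilugfozi

*nilug* — final consonant /g/ (voiced) → -foz → *nilugfoz*.
Since the final consonant of the past-tense form *nilugfoz* is /z/ (coronal), it takes -i, giving *nilugfozi*.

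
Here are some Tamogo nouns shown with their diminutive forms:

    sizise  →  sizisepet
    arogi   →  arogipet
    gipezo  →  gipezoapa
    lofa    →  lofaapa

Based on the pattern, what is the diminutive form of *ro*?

roapa

The suffix is conditioned by the last vowel: -pet when the last vowel of the stem is a front vowel (*sizise*, *arogi*); -apa when the last vowel of the stem is a back vowel (*gipezo*, *lofa*).
The last vowel of *ro* is /o/, which is a back vowel, so the suffix is -apa, giving *roapa*.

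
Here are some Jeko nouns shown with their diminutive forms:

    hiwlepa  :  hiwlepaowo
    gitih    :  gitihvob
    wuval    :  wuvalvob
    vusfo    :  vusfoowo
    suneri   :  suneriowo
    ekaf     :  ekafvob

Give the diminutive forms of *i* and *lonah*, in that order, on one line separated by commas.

Looking at the final sound of each stem: -vob when the stem ends in a consonant (*gitih*, *wuval*, *ekaf*); -owo when the stem ends in a vowel (*hiwlepa*, *vusfo*, *suneri*).
*i* — final sound /i/ (a vowel) → -owo → *iowo*.
*lonah* — final sound /h/ (a consonant) → -vob → *lonahvob*.

iowo, lonahvob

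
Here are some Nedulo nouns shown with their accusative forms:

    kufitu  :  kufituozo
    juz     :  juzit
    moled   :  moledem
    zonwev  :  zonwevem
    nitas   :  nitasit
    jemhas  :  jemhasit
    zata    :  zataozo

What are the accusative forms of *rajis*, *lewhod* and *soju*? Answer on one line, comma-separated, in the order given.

The pattern is sibilance of the final sound: -it when the stem ends in a sibilant (*juz*, *nitas*, *jemhas*); -em when the stem ends in a non-sibilant consonant (*moled*, *zonwev*); -ozo when the stem ends in a vowel (*kufitu*, *zata*).
The final sound of *rajis* is /s/, which is a sibilant, so the suffix is -it, giving *rajisit*.
*lewhod* — final sound /d/ (a non-sibilant consonant) → -em → *lewhodem*.
The final sound of *soju* is /u/, which is a vowel, so the suffix is -ozo, giving *sojuozo*.

rajisit, lewhodem, sojuozo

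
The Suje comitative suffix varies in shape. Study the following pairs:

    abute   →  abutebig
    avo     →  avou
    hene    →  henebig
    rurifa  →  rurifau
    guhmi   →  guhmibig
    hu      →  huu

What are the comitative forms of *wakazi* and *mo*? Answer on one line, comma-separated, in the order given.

The pattern is front/back vowel harmony: -big when the last vowel of the stem is a front vowel (*abute*, *hene*, *guhmi*); -u when the last vowel of the stem is a back vowel (*avo*, *rurifa*, *hu*).
*wakazi* — last vowel /i/ (a front vowel) → -big → *wakazibig*.
*mo* — last vowel /o/ (a back vowel) → -u → *mou*.

wakazibig, mou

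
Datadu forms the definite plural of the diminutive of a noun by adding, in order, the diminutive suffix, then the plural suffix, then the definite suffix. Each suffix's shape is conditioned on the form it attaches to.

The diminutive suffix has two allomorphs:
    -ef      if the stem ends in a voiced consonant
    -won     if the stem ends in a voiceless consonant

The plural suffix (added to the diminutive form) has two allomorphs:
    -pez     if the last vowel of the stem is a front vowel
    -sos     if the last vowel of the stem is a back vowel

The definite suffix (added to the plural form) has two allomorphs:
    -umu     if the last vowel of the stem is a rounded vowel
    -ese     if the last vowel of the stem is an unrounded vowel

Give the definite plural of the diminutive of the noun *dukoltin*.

*dukoltin*: final consonant = /n/, voiced → -ef → *dukoltinef*.
The diminutive form *dukoltinef*: last vowel = /e/, a front vowel → -pez → *dukoltinefpez*.
The plural form *dukoltinefpez*: last vowel = /e/, an unrounded vowel → -ese → *dukoltinefpezese*.

dukoltinefpezese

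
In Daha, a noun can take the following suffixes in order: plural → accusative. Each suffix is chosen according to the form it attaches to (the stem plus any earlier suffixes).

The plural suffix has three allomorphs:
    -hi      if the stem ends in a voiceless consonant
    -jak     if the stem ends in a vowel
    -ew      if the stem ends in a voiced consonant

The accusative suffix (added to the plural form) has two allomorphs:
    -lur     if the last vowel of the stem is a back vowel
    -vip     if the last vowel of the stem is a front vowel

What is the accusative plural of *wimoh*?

wimohhivip

*wimoh*: final sound = /h/, a voiceless consonant → -hi → *wimohhi*.
The plural form *wimohhi*: last vowel = /i/, a front vowel → -vip → *wimohhivip*.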